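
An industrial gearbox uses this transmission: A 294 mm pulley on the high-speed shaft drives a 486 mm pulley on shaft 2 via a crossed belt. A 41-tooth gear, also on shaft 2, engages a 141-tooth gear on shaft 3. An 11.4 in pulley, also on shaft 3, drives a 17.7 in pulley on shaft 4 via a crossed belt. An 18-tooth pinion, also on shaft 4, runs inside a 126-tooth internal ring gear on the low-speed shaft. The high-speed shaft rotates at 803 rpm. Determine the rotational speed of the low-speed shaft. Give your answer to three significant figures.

13.0 rpm

Belt: ratio = 486/294 = 1.6531, so shaft 2 turns at 803 / 1.6531 = 485.77 rpm.
Gear mesh: ratio = 141/41 = 3.439, so shaft 3 turns at 485.77 / 3.439 = 141.25 rpm.
Belt: ratio = 17.7/11.4 = 1.5526, so shaft 4 turns at 141.25 / 1.5526 = 90.975 rpm.
Internal gear: ratio = 126/18 = 7, so the low-speed shaft turns at 90.975 / 7 = 12.996 rpm.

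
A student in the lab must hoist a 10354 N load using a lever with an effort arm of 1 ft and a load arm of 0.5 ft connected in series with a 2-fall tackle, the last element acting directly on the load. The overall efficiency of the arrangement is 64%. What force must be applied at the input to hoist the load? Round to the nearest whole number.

Lever MA = effort arm / load arm = 1/0.5 = 2.
Block-and-tackle MA = number of supporting rope parts = 2.
Combined ideal MA = 2 × 2 = 4.
Actual MA = 4 × 0.64 = 2.56.
Effort = load / actual MA = 10354 / 2.56 = 4044.5 N.

4045 N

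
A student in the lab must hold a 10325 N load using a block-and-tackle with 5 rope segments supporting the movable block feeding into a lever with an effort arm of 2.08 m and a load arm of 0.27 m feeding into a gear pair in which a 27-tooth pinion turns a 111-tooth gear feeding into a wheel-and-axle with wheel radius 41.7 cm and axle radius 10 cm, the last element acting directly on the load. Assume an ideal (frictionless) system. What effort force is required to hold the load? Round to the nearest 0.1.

15.6 N

Block-and-tackle MA = number of supporting rope parts = 5.
Lever MA = effort arm / load arm = 2.08/0.27 = 7.7037.
Gear pair MA = 111/27 = 4.1111.
Wheel-and-axle MA = R/r = 41.7/10 = 4.17.
Combined ideal MA = 5 × 7.7037 × 4.1111 × 4.17 = 660.34.
Effort = load / MA = 10325 / 660.34 = 15.636 N.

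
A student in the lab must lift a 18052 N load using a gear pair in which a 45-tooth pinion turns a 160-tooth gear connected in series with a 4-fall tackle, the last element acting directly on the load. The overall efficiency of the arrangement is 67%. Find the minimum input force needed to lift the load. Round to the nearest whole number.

1894 N

Gear pair MA = 160/45 = 3.5556.
Block-and-tackle MA = number of supporting rope parts = 4.
Combined ideal MA = 3.5556 × 4 = 14.222.
Actual MA = 14.222 × 0.67 = 9.5289.
Effort = load / actual MA = 18052 / 9.5289 = 1894.4 N.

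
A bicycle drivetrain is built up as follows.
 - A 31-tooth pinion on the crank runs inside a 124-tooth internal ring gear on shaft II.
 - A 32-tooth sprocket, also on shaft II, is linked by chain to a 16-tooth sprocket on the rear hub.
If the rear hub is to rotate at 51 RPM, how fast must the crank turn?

Overall ratio R = 4 × 0.5 = 2.
Required input speed = output speed × R = 51 × 2 = 102 RPM.

102 RPM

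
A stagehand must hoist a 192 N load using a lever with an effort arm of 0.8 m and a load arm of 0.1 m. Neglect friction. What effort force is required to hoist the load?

Lever MA = effort arm / load arm = 0.8/0.1 = 8.
Effort = load / MA = 192 / 8 = 24 N.

24 N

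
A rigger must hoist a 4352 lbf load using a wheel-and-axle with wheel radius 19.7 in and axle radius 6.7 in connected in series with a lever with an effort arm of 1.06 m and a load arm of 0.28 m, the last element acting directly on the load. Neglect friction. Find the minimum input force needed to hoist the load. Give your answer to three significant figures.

Wheel-and-axle MA = R/r = 19.7/6.7 = 2.9403.
Lever MA = effort arm / load arm = 1.06/0.28 = 3.7857.
Combined ideal MA = 2.9403 × 3.7857 = 11.131.
Effort = load / MA = 4352 / 11.131 = 390.98 lbf.

391 lbf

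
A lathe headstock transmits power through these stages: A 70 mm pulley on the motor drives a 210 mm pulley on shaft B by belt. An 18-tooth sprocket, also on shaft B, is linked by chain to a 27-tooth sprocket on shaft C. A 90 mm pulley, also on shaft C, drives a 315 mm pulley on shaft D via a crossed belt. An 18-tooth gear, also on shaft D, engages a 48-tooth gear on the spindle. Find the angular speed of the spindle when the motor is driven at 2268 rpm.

54 rpm

the motor → shaft B (belt, 210/70): 2268 ÷ 3 = 756 rpm
shaft B → shaft C (chain, 27/18): 756 ÷ 1.5 = 504 rpm
shaft C → shaft D (belt, 315/90): 504 ÷ 3.5 = 144 rpm
shaft D → the spindle (gear mesh, 48/18): 144 ÷ 2.6667 = 54 rpm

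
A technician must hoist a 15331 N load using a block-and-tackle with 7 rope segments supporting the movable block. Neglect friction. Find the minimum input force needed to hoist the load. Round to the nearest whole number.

2190 N

Block-and-tackle MA = number of supporting rope parts = 7.
Effort = load / MA = 15331 / 7 = 2190.1 N.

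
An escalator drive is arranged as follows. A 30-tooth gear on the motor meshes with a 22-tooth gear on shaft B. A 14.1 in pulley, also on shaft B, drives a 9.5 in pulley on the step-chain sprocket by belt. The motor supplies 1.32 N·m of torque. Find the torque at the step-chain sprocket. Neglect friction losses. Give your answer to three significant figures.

Gear mesh: ratio = 22/30 = 0.73333; torque at shaft B = 1.32 × 0.73333 = 0.968 N·m.
Belt: ratio = 9.5/14.1 = 0.67376; torque at the step-chain sprocket = 0.968 × 0.67376 = 0.6522 N·m.

0.652 N·m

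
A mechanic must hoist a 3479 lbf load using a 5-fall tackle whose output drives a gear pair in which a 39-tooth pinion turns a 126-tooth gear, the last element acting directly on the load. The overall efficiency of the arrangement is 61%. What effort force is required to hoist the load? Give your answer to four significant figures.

Block-and-tackle MA = number of supporting rope parts = 5.
Gear pair MA = 126/39 = 3.2308.
Combined ideal MA = 5 × 3.2308 = 16.154.
Actual MA = 16.154 × 0.61 = 9.8538.
Effort = load / actual MA = 3479 / 9.8538 = 353.06 lbf.

353.1 lbf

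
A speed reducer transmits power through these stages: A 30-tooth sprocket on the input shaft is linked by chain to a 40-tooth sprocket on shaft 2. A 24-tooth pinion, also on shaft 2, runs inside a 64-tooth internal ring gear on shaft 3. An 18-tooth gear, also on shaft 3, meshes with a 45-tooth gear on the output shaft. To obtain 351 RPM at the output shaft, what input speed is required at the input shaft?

Overall ratio R = 1.3333 × 2.6667 × 2.5 = 8.8889.
Required input speed = output speed × R = 351 × 8.8889 = 3120 RPM.

3120 RPM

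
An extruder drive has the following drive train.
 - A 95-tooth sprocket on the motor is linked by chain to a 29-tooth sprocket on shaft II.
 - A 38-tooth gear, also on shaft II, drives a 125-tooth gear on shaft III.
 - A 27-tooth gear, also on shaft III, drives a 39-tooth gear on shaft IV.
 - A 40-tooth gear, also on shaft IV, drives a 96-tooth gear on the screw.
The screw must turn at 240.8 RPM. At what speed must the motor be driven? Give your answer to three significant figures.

838 RPM

Overall ratio R = 0.30526 × 3.2895 × 1.4444 × 2.4 = 3.4811.
Required input speed = output speed × R = 240.8 × 3.4811 = 838.24 RPM.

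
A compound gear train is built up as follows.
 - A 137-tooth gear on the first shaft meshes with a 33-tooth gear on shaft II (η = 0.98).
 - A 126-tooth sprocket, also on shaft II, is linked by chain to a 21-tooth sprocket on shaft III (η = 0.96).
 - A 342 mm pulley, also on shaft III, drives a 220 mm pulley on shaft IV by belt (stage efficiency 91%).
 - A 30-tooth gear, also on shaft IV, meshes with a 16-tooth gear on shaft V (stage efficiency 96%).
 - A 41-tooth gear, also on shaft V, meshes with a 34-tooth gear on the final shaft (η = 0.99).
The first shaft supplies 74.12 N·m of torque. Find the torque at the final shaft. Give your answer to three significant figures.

After the gear mesh (33/137): 74.12 × 0.24088 × 0.98 = 17.497 N·m
After the chain (21/126): 17.497 × 0.16667 × 0.96 = 2.7995 N·m
After the belt (220/342): 2.7995 × 0.64327 × 0.91 = 1.6388 N·m
After the gear mesh (16/30): 1.6388 × 0.53333 × 0.96 = 0.83904 N·m
After the gear mesh (34/41): 0.83904 × 0.82927 × 0.99 = 0.68883 N·m

0.689 N·m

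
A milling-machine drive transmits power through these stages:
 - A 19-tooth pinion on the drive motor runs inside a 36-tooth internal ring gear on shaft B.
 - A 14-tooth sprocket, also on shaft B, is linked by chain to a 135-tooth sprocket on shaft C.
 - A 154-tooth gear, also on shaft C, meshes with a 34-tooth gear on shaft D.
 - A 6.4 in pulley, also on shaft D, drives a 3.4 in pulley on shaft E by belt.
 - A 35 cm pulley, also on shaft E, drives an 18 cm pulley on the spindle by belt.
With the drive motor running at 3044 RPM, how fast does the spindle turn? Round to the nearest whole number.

2762 RPM

the drive motor → shaft B (internal gear, 36/19): 3044 ÷ 1.8947 = 1606.6 RPM
shaft B → shaft C (chain, 135/14): 1606.6 ÷ 9.6429 = 166.61 RPM
shaft C → shaft D (gear mesh, 34/154): 166.61 ÷ 0.22078 = 754.63 RPM
shaft D → shaft E (belt, 3.4/6.4): 754.63 ÷ 0.53125 = 1420.5 RPM
shaft E → the spindle (belt, 18/35): 1420.5 ÷ 0.51429 = 2762 RPM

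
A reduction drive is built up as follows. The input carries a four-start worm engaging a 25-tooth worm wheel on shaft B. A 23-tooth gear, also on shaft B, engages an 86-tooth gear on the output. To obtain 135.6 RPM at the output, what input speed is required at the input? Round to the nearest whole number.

Overall ratio R = 6.25 × 3.7391 = 23.37.
Required input speed = output speed × R = 135.6 × 23.37 = 3168.9 RPM.

3169 RPM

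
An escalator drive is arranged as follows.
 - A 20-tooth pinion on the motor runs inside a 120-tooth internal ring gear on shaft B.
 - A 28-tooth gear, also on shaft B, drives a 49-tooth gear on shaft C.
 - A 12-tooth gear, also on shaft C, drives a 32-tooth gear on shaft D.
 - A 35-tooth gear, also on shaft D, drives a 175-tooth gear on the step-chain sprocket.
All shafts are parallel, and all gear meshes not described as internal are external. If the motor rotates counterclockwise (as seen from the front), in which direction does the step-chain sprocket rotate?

the motor → shaft B: internal mesh, same direction → CCW.
shaft B → shaft C: external mesh, 1 reversal → CW.
shaft C → shaft D: external mesh, 1 reversal → CCW.
shaft D → the step-chain sprocket: external mesh, 1 reversal → CW.
3 reversals in total — an odd number — so the step-chain sprocket turns opposite to the motor.

clockwise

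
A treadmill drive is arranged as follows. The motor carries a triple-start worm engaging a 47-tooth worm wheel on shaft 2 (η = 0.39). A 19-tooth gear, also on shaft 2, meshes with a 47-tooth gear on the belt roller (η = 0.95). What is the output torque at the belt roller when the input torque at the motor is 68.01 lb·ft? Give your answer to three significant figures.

worm 47/3 = 15.667 → τ = 68.01·15.667·0.39 = 415.54 lb·ft
gear mesh 47/19 = 2.4737 → τ = 415.54·2.4737·0.95 = 976.52 lb·ft

977 lb·ft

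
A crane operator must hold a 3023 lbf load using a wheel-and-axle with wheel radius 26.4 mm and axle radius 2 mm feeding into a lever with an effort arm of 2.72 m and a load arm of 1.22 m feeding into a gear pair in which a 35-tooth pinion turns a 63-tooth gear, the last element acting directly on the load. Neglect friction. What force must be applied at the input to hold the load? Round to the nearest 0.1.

57.1 lbf

Wheel-and-axle MA = R/r = 26.4/2 = 13.2.
Lever MA = effort arm / load arm = 2.72/1.22 = 2.2295.
Gear pair MA = 63/35 = 1.8.
Combined ideal MA = 13.2 × 2.2295 × 1.8 = 52.973.
Effort = load / MA = 3023 / 52.973 = 57.067 lbf.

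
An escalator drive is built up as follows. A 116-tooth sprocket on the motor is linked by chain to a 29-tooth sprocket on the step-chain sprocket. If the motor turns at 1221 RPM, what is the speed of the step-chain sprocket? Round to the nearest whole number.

4884 RPM

chain 29/116 = 0.25 → 1221/0.25 = 4884 RPM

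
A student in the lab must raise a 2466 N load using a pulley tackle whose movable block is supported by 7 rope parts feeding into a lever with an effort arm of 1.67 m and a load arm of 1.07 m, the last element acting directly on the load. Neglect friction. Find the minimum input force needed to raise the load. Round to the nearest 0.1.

225.7 N

Block-and-tackle MA = number of supporting rope parts = 7.
Lever MA = effort arm / load arm = 1.67/1.07 = 1.5607.
Combined ideal MA = 7 × 1.5607 = 10.925.
Effort = load / MA = 2466 / 10.925 = 225.72 N.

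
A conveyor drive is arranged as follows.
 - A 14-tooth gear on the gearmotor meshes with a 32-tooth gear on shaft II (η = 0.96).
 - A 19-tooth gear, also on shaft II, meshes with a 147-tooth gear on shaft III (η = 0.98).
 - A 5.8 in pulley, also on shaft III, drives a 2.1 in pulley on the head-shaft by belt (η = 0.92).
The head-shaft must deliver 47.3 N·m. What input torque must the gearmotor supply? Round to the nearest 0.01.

8.53 N·m

Overall ratio R = 2.2857 × 7.7368 × 0.36207 = 6.4029; overall efficiency η = 0.96 × 0.98 × 0.92 = 0.8655.
Input torque = output torque / (R × η) = 47.3 / (6.4029 × 0.8655) = 8.5349 N·m.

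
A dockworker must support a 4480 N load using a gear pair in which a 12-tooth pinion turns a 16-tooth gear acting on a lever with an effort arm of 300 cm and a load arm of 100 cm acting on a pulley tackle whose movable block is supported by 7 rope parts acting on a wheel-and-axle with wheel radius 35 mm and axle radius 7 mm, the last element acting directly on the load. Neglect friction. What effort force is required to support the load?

32 N

Gear pair MA = 16/12 = 1.3333.
Lever MA = effort arm / load arm = 300/100 = 3.
Block-and-tackle MA = number of supporting rope parts = 7.
Wheel-and-axle MA = R/r = 35/7 = 5.
Combined ideal MA = 1.3333 × 3 × 7 × 5 = 140.
Effort = load / MA = 4480 / 140 = 32 N.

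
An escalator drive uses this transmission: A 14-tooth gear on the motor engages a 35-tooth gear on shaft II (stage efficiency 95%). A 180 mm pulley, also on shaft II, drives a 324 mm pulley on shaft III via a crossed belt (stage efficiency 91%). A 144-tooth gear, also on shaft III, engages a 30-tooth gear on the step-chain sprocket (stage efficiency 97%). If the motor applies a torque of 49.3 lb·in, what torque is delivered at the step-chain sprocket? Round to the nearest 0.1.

Gear mesh: ratio = 35/14 = 2.5; torque at shaft II = 49.3 × 2.5 × 0.95 = 117.09 lb·in.
Belt: ratio = 324/180 = 1.8; torque at shaft III = 117.09 × 1.8 × 0.91 = 191.79 lb·in.
Gear mesh: ratio = 30/144 = 0.20833; torque at the step-chain sprocket = 191.79 × 0.20833 × 0.97 = 38.757 lb·in.

38.8 lb·in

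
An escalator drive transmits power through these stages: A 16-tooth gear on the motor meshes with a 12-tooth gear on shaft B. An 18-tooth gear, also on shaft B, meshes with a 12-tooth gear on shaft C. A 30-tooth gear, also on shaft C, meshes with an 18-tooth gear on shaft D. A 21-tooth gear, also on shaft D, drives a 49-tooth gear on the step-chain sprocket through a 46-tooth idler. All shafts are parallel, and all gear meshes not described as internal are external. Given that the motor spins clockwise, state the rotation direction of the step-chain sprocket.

anticlockwise

the motor → shaft B: external mesh, 1 reversal → CCW.
shaft B → shaft C: external mesh, 1 reversal → CW.
shaft C → shaft D: external mesh, 1 reversal → CCW.
shaft D → the step-chain sprocket: driver → idler → driven is 2 external meshes, 2 reversals → CCW.
5 reversals in total — an odd number — so the step-chain sprocket turns opposite to the motor.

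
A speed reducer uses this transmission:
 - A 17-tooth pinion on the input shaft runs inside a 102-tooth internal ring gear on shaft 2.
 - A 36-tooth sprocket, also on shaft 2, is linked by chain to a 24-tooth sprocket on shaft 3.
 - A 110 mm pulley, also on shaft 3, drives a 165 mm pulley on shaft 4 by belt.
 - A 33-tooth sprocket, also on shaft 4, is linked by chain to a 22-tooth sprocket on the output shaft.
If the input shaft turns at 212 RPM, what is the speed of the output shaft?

53 RPM

the input shaft → shaft 2 (internal gear, 102/17): 212 ÷ 6 = 35.333 RPM
shaft 2 → shaft 3 (chain, 24/36): 35.333 ÷ 0.66667 = 53 RPM
shaft 3 → shaft 4 (belt, 165/110): 53 ÷ 1.5 = 35.333 RPM
shaft 4 → the output shaft (chain, 22/33): 35.333 ÷ 0.66667 = 53 RPM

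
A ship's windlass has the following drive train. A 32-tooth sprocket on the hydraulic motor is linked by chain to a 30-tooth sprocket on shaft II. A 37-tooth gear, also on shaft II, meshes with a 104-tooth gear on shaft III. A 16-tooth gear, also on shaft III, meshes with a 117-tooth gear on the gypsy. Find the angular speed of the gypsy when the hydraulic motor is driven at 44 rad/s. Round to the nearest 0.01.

2.28 rad/s

chain 30/32 = 0.9375 → 44/0.9375 = 46.933 rad/s
gear mesh 104/37 = 2.8108 → 46.933/2.8108 = 16.697 rad/s
gear mesh 117/16 = 7.3125 → 16.697/7.3125 = 2.2834 rad/s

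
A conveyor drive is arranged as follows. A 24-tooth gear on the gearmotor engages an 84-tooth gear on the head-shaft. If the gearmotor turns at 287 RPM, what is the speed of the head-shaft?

82 RPM

the gearmotor → the head-shaft (gear mesh, 84/24): 287 ÷ 3.5 = 82 RPM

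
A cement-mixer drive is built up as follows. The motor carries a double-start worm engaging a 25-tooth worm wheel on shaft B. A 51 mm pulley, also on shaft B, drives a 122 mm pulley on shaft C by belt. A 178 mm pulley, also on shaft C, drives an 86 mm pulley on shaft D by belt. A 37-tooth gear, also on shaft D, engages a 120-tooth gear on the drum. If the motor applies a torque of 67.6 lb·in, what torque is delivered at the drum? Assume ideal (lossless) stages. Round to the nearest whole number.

Worm: ratio = 25/2 = 12.5; torque at shaft B = 67.6 × 12.5 = 845 lb·in.
Belt: ratio = 122/51 = 2.3922; torque at shaft C = 845 × 2.3922 = 2021.4 lb·in.
Belt: ratio = 86/178 = 0.48315; torque at shaft D = 2021.4 × 0.48315 = 976.62 lb·in.
Gear mesh: ratio = 120/37 = 3.2432; torque at the drum = 976.62 × 3.2432 = 3167.4 lb·in.

3167 lb·in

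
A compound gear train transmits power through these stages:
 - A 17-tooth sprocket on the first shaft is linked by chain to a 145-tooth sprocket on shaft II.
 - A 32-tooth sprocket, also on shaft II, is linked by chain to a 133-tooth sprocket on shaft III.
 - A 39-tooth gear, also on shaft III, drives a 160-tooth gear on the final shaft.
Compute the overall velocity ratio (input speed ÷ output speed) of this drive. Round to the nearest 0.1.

Each stage contributes driven/driver: chain 145/17 = 8.5294, chain 133/32 = 4.1562, gear mesh 160/39 = 4.1026.
Overall: 8.5294 × 4.1562 × 4.1026 = 145.44.

145.4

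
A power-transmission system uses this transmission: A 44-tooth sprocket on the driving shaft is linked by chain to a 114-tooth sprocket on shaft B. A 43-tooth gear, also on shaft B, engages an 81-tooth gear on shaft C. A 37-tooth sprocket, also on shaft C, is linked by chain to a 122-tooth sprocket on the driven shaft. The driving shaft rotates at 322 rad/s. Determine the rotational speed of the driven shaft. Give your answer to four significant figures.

20.01 rad/s

Chain: ratio = 114/44 = 2.5909, so shaft B turns at 322 / 2.5909 = 124.28 rad/s.
Gear mesh: ratio = 81/43 = 1.8837, so shaft C turns at 124.28 / 1.8837 = 65.976 rad/s.
Chain: ratio = 122/37 = 3.2973, so the driven shaft turns at 65.976 / 3.2973 = 20.009 rad/s.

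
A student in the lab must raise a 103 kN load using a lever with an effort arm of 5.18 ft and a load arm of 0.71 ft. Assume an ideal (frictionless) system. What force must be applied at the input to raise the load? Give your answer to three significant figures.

14.1 kN

Lever MA = effort arm / load arm = 5.18/0.71 = 7.2958.
Effort = load / MA = 103 / 7.2958 = 14.118 kN.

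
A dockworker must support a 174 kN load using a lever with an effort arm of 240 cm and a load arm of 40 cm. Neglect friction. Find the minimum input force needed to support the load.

Lever MA = effort arm / load arm = 240/40 = 6.
Effort = load / MA = 174 / 6 = 29 kN.

29 kN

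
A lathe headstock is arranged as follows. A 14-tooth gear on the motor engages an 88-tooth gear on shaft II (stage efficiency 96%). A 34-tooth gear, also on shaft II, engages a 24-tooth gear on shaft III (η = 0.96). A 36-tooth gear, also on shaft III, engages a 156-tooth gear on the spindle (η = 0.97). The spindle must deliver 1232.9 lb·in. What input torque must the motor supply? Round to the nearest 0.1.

71.7 lb·in

Overall ratio R = 6.2857 × 0.70588 × 4.3333 = 19.227; overall efficiency η = 0.96 × 0.96 × 0.97 = 0.8940.
Input torque = output torque / (R × η) = 1232.9 / (19.227 × 0.8940) = 71.731 lb·in.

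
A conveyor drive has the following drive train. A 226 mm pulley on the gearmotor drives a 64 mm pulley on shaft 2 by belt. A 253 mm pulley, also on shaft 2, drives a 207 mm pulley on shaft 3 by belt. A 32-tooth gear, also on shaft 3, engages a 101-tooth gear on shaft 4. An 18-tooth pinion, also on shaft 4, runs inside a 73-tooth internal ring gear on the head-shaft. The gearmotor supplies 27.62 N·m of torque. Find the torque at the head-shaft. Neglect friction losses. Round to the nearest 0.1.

Belt: ratio = 64/226 = 0.28319; torque at shaft 2 = 27.62 × 0.28319 = 7.8216 N·m.
Belt: ratio = 207/253 = 0.81818; torque at shaft 3 = 7.8216 × 0.81818 = 6.3995 N·m.
Gear mesh: ratio = 101/32 = 3.1562; torque at shaft 4 = 6.3995 × 3.1562 = 20.198 N·m.
Internal gear: ratio = 73/18 = 4.0556; torque at the head-shaft = 20.198 × 4.0556 = 81.916 N·m.

81.9 N·m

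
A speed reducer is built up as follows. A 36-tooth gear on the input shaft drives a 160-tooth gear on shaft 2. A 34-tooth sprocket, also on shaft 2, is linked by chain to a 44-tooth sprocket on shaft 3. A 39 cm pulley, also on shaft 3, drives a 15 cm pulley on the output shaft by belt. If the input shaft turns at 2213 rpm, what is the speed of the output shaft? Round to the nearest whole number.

1000 rpm

gear mesh 160/36 = 4.4444 → 2213/4.4444 = 497.92 rpm
chain 44/34 = 1.2941 → 497.92/1.2941 = 384.76 rpm
belt 15/39 = 0.38462 → 384.76/0.38462 = 1000.4 rpm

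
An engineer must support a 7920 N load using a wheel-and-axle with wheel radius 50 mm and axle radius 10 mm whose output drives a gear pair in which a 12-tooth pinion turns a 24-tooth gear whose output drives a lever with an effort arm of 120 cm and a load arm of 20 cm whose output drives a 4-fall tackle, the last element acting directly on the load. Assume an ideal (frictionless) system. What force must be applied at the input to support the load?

Wheel-and-axle MA = R/r = 50/10 = 5.
Gear pair MA = 24/12 = 2.
Lever MA = effort arm / load arm = 120/20 = 6.
Block-and-tackle MA = number of supporting rope parts = 4.
Combined ideal MA = 5 × 2 × 6 × 4 = 240.
Effort = load / MA = 7920 / 240 = 33 N.

33 N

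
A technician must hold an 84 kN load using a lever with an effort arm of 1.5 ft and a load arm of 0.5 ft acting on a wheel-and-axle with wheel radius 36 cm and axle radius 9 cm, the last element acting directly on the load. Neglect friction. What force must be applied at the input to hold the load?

Lever MA = effort arm / load arm = 1.5/0.5 = 3.
Wheel-and-axle MA = R/r = 36/9 = 4.
Combined ideal MA = 3 × 4 = 12.
Effort = load / MA = 84 / 12 = 7 kN.

7 kN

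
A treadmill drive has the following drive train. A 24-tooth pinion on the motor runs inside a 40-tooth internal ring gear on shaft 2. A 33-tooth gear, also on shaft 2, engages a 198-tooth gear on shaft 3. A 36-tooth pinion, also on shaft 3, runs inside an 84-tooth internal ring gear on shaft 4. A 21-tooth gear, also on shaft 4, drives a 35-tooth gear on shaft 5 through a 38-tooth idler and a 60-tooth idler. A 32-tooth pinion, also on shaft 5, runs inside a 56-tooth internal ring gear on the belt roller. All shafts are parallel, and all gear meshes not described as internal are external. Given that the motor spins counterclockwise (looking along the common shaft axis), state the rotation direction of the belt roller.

the motor → shaft 2: internal mesh, same direction → CCW.
shaft 2 → shaft 3: external mesh, 1 reversal → CW.
shaft 3 → shaft 4: internal mesh, same direction → CW.
shaft 4 → shaft 5: driver → idler → idler → driven is 3 external meshes, 3 reversals → CCW.
shaft 5 → the belt roller: internal mesh, same direction → CCW.
4 reversals in total — an even number — so the belt roller turns the same way as the motor.

counterclockwise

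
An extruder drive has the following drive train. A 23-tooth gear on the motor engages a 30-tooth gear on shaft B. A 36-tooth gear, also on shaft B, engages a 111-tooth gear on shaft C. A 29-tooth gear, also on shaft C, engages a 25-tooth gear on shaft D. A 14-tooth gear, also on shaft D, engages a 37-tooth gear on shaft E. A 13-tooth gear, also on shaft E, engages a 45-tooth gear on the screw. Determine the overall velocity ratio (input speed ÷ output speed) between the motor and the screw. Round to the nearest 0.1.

31.7

Each stage contributes driven/driver: gear mesh 30/23 = 1.3043, gear mesh 111/36 = 3.0833, gear mesh 25/29 = 0.86207, gear mesh 37/14 = 2.6429, gear mesh 45/13 = 3.4615.
Overall: 1.3043 × 3.0833 × 0.86207 × 2.6429 × 3.4615 = 31.717.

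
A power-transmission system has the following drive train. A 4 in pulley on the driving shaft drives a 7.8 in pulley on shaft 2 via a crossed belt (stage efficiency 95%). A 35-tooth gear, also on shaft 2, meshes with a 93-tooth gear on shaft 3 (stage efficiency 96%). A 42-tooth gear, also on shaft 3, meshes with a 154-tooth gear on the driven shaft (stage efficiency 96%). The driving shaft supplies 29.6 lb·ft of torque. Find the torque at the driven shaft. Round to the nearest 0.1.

belt 7.8/4 = 1.95 → τ = 29.6·1.95·0.95 = 54.834 lb·ft
gear mesh 93/35 = 2.6571 → τ = 54.834·2.6571·0.96 = 139.87 lb·ft
gear mesh 154/42 = 3.6667 → τ = 139.87·3.6667·0.96 = 492.36 lb·ft

492.4 lb·ft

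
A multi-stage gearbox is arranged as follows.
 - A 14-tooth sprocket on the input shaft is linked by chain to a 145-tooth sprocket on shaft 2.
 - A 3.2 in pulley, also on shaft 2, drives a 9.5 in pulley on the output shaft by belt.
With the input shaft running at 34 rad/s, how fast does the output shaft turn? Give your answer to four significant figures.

the input shaft → shaft 2 (chain, 145/14): 34 ÷ 10.357 = 3.2828 rad/s
shaft 2 → the output shaft (belt, 9.5/3.2): 3.2828 ÷ 2.9688 = 1.1058 rad/s

1.106 rad/s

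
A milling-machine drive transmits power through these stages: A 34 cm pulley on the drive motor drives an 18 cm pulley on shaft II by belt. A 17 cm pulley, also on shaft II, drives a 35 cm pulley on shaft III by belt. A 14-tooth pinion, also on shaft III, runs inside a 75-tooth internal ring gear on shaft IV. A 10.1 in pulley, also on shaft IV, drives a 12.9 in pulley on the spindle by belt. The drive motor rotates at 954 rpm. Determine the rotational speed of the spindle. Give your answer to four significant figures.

127.9 rpm

Belt: ratio = 18/34 = 0.52941, so shaft II turns at 954 / 0.52941 = 1802 rpm.
Belt: ratio = 35/17 = 2.0588, so shaft III turns at 1802 / 2.0588 = 875.26 rpm.
Internal gear: ratio = 75/14 = 5.3571, so shaft IV turns at 875.26 / 5.3571 = 163.38 rpm.
Belt: ratio = 12.9/10.1 = 1.2772, so the spindle turns at 163.38 / 1.2772 = 127.92 rpm.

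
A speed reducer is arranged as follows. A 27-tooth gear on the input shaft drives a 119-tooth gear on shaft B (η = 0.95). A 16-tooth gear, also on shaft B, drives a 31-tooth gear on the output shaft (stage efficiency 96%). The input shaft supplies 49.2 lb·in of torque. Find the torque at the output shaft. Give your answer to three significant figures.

After the gear mesh (119/27): 49.2 × 4.4074 × 0.95 = 206 lb·in
After the gear mesh (31/16): 206 × 1.9375 × 0.96 = 383.16 lb·in

383 lb·in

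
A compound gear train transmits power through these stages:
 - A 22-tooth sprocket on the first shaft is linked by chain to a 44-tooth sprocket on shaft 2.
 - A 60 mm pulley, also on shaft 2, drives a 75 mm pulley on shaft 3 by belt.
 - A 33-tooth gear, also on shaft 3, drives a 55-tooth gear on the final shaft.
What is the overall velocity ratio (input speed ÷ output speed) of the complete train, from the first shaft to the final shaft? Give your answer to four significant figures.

4.167

Each stage contributes driven/driver: chain 44/22 = 2, belt 75/60 = 1.25, gear mesh 55/33 = 1.6667.
Overall: 2 × 1.25 × 1.6667 = 4.1667.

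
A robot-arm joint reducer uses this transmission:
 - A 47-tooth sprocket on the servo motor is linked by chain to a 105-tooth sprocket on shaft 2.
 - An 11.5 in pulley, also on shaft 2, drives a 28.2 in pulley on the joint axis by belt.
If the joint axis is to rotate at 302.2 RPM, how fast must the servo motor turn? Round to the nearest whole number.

1656 RPM

Overall ratio R = 2.234 × 2.4522 = 5.4783.
Required input speed = output speed × R = 302.2 × 5.4783 = 1655.5 RPM.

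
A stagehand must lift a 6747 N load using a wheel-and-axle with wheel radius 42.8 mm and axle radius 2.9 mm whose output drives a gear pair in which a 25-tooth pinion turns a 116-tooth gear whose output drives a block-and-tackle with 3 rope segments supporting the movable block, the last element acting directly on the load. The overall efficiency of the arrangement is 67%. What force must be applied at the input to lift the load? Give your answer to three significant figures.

49.0 N

Wheel-and-axle MA = R/r = 42.8/2.9 = 14.759.
Gear pair MA = 116/25 = 4.64.
Block-and-tackle MA = number of supporting rope parts = 3.
Combined ideal MA = 14.759 × 4.64 × 3 = 205.44.
Actual MA = 205.44 × 0.67 = 137.64.
Effort = load / actual MA = 6747 / 137.64 = 49.017 N.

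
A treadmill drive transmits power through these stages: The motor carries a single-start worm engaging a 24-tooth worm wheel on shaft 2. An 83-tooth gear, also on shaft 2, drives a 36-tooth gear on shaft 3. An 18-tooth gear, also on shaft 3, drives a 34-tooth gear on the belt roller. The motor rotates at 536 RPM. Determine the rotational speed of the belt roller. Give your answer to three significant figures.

27.3 RPM

the motor → shaft 2 (worm, 24/1): 536 ÷ 24 = 22.333 RPM
shaft 2 → shaft 3 (gear mesh, 36/83): 22.333 ÷ 0.43373 = 51.491 RPM
shaft 3 → the belt roller (gear mesh, 34/18): 51.491 ÷ 1.8889 = 27.26 RPM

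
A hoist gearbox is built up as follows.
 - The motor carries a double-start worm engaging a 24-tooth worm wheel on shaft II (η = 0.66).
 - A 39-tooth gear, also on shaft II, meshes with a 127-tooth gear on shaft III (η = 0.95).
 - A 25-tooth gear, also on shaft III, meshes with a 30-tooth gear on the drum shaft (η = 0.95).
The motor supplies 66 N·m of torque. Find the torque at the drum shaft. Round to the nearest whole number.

1843 N·m

Worm: ratio = 24/2 = 12; torque at shaft II = 66 × 12 × 0.66 = 522.72 N·m.
Gear mesh: ratio = 127/39 = 3.2564; torque at shaft III = 522.72 × 3.2564 × 0.95 = 1617.1 N·m.
Gear mesh: ratio = 30/25 = 1.2; torque at the drum shaft = 1617.1 × 1.2 × 0.95 = 1843.5 N·m.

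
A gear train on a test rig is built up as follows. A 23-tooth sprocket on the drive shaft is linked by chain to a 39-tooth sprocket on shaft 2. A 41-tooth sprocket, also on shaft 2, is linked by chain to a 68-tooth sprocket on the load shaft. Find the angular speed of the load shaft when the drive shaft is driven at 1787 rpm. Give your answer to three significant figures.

635 rpm

chain 39/23 = 1.6957 → 1787/1.6957 = 1053.9 rpm
chain 68/41 = 1.6585 → 1053.9/1.6585 = 635.42 rpm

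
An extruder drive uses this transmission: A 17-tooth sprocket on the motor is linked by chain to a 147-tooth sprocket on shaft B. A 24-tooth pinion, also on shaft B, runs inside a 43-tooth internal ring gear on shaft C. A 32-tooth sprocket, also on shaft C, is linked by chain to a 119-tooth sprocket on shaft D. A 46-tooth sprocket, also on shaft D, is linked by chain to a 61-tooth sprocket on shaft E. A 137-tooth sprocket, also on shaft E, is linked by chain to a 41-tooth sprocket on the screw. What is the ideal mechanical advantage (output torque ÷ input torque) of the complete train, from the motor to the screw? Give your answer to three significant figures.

22.9

Each stage contributes driven/driver: chain 147/17 = 8.6471, internal gear 43/24 = 1.7917, chain 119/32 = 3.7188, chain 61/46 = 1.3261, chain 41/137 = 0.29927.
Overall: 8.6471 × 1.7917 × 3.7188 × 1.3261 × 0.29927 = 22.864.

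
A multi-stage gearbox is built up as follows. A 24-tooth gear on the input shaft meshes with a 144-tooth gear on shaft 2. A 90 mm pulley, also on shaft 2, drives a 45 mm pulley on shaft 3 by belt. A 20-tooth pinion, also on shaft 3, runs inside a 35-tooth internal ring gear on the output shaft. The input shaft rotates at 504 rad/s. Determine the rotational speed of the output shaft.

the input shaft → shaft 2 (gear mesh, 144/24): 504 ÷ 6 = 84 rad/s
shaft 2 → shaft 3 (belt, 45/90): 84 ÷ 0.5 = 168 rad/s
shaft 3 → the output shaft (internal gear, 35/20): 168 ÷ 1.75 = 96 rad/s

96 rad/s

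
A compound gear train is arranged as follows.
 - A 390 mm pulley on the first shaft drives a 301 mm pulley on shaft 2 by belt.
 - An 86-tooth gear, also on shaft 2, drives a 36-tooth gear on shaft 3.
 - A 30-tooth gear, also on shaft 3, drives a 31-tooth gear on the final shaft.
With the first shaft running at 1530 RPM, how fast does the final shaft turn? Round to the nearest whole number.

4583 RPM

belt 301/390 = 0.77179 → 1530/0.77179 = 1982.4 RPM
gear mesh 36/86 = 0.4186 → 1982.4/0.4186 = 4735.7 RPM
gear mesh 31/30 = 1.0333 → 4735.7/1.0333 = 4582.9 RPM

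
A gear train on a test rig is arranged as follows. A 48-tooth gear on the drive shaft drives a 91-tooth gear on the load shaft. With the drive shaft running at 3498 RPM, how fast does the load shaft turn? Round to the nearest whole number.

the drive shaft → the load shaft (gear mesh, 91/48): 3498 ÷ 1.8958 = 1845.1 RPM

1845 RPM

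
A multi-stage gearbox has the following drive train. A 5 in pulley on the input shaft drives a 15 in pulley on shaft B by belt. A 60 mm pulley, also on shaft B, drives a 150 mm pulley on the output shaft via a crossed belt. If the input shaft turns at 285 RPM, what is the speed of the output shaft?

belt 15/5 = 3 → 285/3 = 95 RPM
belt 150/60 = 2.5 → 95/2.5 = 38 RPM

38 RPM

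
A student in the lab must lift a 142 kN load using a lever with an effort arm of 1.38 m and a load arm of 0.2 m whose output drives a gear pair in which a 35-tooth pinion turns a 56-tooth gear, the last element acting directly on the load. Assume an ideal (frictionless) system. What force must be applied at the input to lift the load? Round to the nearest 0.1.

Lever MA = effort arm / load arm = 1.38/0.2 = 6.9.
Gear pair MA = 56/35 = 1.6.
Combined ideal MA = 6.9 × 1.6 = 11.04.
Effort = load / MA = 142 / 11.04 = 12.862 kN.

12.9 kN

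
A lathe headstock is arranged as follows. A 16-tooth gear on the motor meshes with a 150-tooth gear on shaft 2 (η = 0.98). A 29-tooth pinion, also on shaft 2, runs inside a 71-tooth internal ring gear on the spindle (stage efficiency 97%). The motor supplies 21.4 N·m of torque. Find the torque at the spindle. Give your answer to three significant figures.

gear mesh 150/16 = 9.375 → τ = 21.4·9.375·0.98 = 196.61 N·m
internal gear 71/29 = 2.4483 → τ = 196.61·2.4483·0.97 = 466.92 N·m

467 N·m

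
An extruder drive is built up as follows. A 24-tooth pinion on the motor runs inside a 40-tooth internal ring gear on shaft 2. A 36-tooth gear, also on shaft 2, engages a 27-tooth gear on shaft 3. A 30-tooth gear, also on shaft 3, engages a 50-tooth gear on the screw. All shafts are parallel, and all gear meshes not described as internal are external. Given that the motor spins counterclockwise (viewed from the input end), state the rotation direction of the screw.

counterclockwise

the motor → shaft 2: internal mesh, same direction → CCW.
shaft 2 → shaft 3: external mesh, 1 reversal → CW.
shaft 3 → the screw: external mesh, 1 reversal → CCW.
2 reversals in total — an even number — so the screw turns the same way as the motor.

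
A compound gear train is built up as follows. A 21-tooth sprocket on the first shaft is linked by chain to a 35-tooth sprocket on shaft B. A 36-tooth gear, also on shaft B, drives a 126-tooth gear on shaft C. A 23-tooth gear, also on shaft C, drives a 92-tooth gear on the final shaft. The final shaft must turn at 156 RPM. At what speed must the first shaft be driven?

Overall ratio R = 1.6667 × 3.5 × 4 = 23.333.
Required input speed = output speed × R = 156 × 23.333 = 3640 RPM.

3640 RPM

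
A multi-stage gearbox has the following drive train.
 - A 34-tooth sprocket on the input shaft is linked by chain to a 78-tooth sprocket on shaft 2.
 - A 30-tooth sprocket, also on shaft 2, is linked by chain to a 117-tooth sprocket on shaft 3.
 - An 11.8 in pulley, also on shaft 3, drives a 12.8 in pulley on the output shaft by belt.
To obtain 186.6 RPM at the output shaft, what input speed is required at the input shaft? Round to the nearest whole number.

Overall ratio R = 2.2941 × 3.9 × 1.0847 = 9.7053.
Required input speed = output speed × R = 186.6 × 9.7053 = 1811 RPM.

1811 RPM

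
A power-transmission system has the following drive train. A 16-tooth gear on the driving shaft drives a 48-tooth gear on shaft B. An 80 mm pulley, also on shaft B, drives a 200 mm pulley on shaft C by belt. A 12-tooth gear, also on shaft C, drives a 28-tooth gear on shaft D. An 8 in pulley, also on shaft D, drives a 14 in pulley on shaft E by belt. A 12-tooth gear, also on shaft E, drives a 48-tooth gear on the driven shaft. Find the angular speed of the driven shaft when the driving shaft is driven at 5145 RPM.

Gear mesh: ratio = 48/16 = 3, so shaft B turns at 5145 / 3 = 1715 RPM.
Belt: ratio = 200/80 = 2.5, so shaft C turns at 1715 / 2.5 = 686 RPM.
Gear mesh: ratio = 28/12 = 2.3333, so shaft D turns at 686 / 2.3333 = 294 RPM.
Belt: ratio = 14/8 = 1.75, so shaft E turns at 294 / 1.75 = 168 RPM.
Gear mesh: ratio = 48/12 = 4, so the driven shaft turns at 168 / 4 = 42 RPM.

42 RPM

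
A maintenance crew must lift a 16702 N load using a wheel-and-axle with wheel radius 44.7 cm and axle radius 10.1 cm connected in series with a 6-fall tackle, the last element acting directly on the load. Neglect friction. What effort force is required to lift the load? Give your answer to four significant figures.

Wheel-and-axle MA = R/r = 44.7/10.1 = 4.4257.
Block-and-tackle MA = number of supporting rope parts = 6.
Combined ideal MA = 4.4257 × 6 = 26.554.
Effort = load / MA = 16702 / 26.554 = 628.97 N.

629.0 N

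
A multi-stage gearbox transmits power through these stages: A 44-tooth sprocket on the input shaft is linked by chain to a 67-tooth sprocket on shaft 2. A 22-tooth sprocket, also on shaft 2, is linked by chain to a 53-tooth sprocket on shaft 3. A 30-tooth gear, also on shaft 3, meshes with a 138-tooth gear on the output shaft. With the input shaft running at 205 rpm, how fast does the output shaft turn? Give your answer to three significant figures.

the input shaft → shaft 2 (chain, 67/44): 205 ÷ 1.5227 = 134.63 rpm
shaft 2 → shaft 3 (chain, 53/22): 134.63 ÷ 2.4091 = 55.883 rpm
shaft 3 → the output shaft (gear mesh, 138/30): 55.883 ÷ 4.6 = 12.148 rpm

12.1 rpm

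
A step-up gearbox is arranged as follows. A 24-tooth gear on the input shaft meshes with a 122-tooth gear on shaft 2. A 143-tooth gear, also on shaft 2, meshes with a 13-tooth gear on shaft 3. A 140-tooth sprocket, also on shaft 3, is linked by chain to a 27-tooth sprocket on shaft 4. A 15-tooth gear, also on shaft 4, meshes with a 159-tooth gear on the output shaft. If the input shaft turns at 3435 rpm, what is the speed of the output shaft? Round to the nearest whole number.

Gear mesh: ratio = 122/24 = 5.0833, so shaft 2 turns at 3435 / 5.0833 = 675.74 rpm.
Gear mesh: ratio = 13/143 = 0.090909, so shaft 3 turns at 675.74 / 0.090909 = 7433.1 rpm.
Chain: ratio = 27/140 = 0.19286, so shaft 4 turns at 7433.1 / 0.19286 = 38542 rpm.
Gear mesh: ratio = 159/15 = 10.6, so the output shaft turns at 38542 / 10.6 = 3636 rpm.

3636 rpm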